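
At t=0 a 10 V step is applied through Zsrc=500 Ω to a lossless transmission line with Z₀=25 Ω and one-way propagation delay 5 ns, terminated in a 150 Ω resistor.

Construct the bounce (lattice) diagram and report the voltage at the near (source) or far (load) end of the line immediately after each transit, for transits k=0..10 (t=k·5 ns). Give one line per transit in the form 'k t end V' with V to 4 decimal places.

Γ_L=0.714286, Γ_S=0.904762; launch V₁=10·25/525=0.476190
k=0 src: V=0.4762
k=1 load: inc=0.476190, refl=0.476190·0.714286=0.3401; V=0.000000+0.476190+0.340136=0.8163
k=2 src: inc=0.340136, refl=0.340136·0.904762=0.3077; V=0.476190+0.340136+0.307742=1.1241
k=3 load: inc=0.307742, refl=0.307742·0.714286=0.2198; V=0.816327+0.307742+0.219816=1.3439
k=4 src: inc=0.219816, refl=0.219816·0.904762=0.1989; V=1.124069+0.219816+0.198881=1.5428
k=5 load: inc=0.198881, refl=0.198881·0.714286=0.1421; V=1.343884+0.198881+0.142058=1.6848
k=6 src: inc=0.142058, refl=0.142058·0.904762=0.1285; V=1.542765+0.142058+0.128529=1.8134
k=7 load: inc=0.128529, refl=0.128529·0.714286=0.0918; V=1.684823+0.128529+0.091806=1.9052
k=8 src: inc=0.091806, refl=0.091806·0.904762=0.0831; V=1.813352+0.091806+0.083063=1.9882
k=9 load: inc=0.083063, refl=0.083063·0.714286=0.0593; V=1.905158+0.083063+0.059330=2.0476
k=10 src: inc=0.059330, refl=0.059330·0.904762=0.0537; V=1.988221+0.059330+0.053680=2.1012

0 0 source 0.4762
1 5 load 0.8163
2 10 source 1.1241
3 15 load 1.3439
4 20 source 1.5428
5 25 load 1.6848
6 30 source 1.8134
7 35 load 1.9052
8 40 source 1.9882
9 45 load 2.0476
10 50 source 2.1012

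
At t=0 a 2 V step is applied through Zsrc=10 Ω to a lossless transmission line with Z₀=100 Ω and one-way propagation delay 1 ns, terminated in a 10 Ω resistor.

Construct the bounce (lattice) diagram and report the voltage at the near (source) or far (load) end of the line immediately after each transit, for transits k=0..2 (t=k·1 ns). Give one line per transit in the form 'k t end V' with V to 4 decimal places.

0 0 source 1.8182
1 1 load 0.3306
2 2 source 1.5477

Γ_L=-0.818182, Γ_S=-0.818182; launch V₁=2·100/110=1.818182
k=0 src: V=1.8182
k=1 load: inc=1.818182, refl=1.818182·-0.818182=-1.4876; V=0.000000+1.818182+-1.487603=0.3306
k=2 src: inc=-1.487603, refl=-1.487603·-0.818182=1.2171; V=1.818182+-1.487603+1.217130=1.5477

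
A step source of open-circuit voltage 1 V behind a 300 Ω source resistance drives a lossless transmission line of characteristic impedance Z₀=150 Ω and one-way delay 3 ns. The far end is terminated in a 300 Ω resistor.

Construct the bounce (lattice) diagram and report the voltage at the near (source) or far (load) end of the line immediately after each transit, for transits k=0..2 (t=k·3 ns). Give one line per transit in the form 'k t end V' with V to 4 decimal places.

0 0 source 0.3333
1 3 load 0.4444
2 6 source 0.4815

Γ_L=0.333333, Γ_S=0.333333; launch V₁=1·150/450=0.333333
k=0 src: V=0.3333
k=1 load: inc=0.333333, refl=0.333333·0.333333=0.1111; V=0.000000+0.333333+0.111111=0.4444
k=2 src: inc=0.111111, refl=0.111111·0.333333=0.0370; V=0.333333+0.111111+0.037037=0.4815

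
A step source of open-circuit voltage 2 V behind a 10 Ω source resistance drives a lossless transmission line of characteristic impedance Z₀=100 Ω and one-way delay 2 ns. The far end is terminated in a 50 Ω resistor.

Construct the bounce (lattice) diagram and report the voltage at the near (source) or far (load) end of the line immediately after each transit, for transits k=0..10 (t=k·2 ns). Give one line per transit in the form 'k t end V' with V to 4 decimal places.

Γ_L=-0.333333, Γ_S=-0.818182; launch V₁=2·100/110=1.818182
k=0 src: V=1.8182
k=1 load: inc=1.818182, refl=1.818182·-0.333333=-0.6061; V=0.000000+1.818182+-0.606061=1.2121
k=2 src: inc=-0.606061, refl=-0.606061·-0.818182=0.4959; V=1.818182+-0.606061+0.495868=1.7080
k=3 load: inc=0.495868, refl=0.495868·-0.333333=-0.1653; V=1.212121+0.495868+-0.165289=1.5427
k=4 src: inc=-0.165289, refl=-0.165289·-0.818182=0.1352; V=1.707989+-0.165289+0.135237=1.6779
k=5 load: inc=0.135237, refl=0.135237·-0.333333=-0.0451; V=1.542700+0.135237+-0.045079=1.6329
k=6 src: inc=-0.045079, refl=-0.045079·-0.818182=0.0369; V=1.677936+-0.045079+0.036883=1.6697
k=7 load: inc=0.036883, refl=0.036883·-0.333333=-0.0123; V=1.632858+0.036883+-0.012294=1.6574
k=8 src: inc=-0.012294, refl=-0.012294·-0.818182=0.0101; V=1.669740+-0.012294+0.010059=1.6675
k=9 load: inc=0.010059, refl=0.010059·-0.333333=-0.0034; V=1.657446+0.010059+-0.003353=1.6642
k=10 src: inc=-0.003353, refl=-0.003353·-0.818182=0.0027; V=1.667505+-0.003353+0.002743=1.6669

0 0 source 1.8182
1 2 load 1.2121
2 4 source 1.7080
3 6 load 1.5427
4 8 source 1.6779
5 10 load 1.6329
6 12 source 1.6697
7 14 load 1.6574
8 16 source 1.6675
9 18 load 1.6642
10 20 source 1.6669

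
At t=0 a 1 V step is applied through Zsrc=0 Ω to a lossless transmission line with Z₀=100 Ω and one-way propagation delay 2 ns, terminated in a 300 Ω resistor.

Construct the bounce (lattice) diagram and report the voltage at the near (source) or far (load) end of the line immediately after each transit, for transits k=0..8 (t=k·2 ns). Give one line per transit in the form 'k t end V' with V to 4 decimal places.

Γ_L=0.500000, Γ_S=-1.000000; launch V₁=1·100/100=1.000000
k=0 src: V=1.0000
k=1 load: inc=1.000000, refl=1.000000·0.500000=0.5000; V=0.000000+1.000000+0.500000=1.5000
k=2 src: inc=0.500000, refl=0.500000·-1.000000=-0.5000; V=1.000000+0.500000+-0.500000=1.0000
k=3 load: inc=-0.500000, refl=-0.500000·0.500000=-0.2500; V=1.500000+-0.500000+-0.250000=0.7500
k=4 src: inc=-0.250000, refl=-0.250000·-1.000000=0.2500; V=1.000000+-0.250000+0.250000=1.0000
k=5 load: inc=0.250000, refl=0.250000·0.500000=0.1250; V=0.750000+0.250000+0.125000=1.1250
k=6 src: inc=0.125000, refl=0.125000·-1.000000=-0.1250; V=1.000000+0.125000+-0.125000=1.0000
k=7 load: inc=-0.125000, refl=-0.125000·0.500000=-0.0625; V=1.125000+-0.125000+-0.062500=0.9375
k=8 src: inc=-0.062500, refl=-0.062500·-1.000000=0.0625; V=1.000000+-0.062500+0.062500=1.0000

0 0 source 1.0000
1 2 load 1.5000
2 4 source 1.0000
3 6 load 0.7500
4 8 source 1.0000
5 10 load 1.1250
6 12 source 1.0000
7 14 load 0.9375
8 16 source 1.0000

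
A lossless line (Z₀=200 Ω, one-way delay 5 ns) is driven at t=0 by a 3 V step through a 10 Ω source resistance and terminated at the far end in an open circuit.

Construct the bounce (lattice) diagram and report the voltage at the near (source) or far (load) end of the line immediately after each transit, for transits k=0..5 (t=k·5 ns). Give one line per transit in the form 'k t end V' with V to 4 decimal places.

0 0 source 2.8571
1 5 load 5.7143
2 10 source 3.1293
3 15 load 0.5442
4 20 source 2.8831
5 25 load 5.2219

Γ_L=1.000000, Γ_S=-0.904762; launch V₁=3·200/210=2.857143
k=0 src: V=2.8571
k=1 load: inc=2.857143, refl=2.857143·1.000000=2.8571; V=0.000000+2.857143+2.857143=5.7143
k=2 src: inc=2.857143, refl=2.857143·-0.904762=-2.5850; V=2.857143+2.857143+-2.585034=3.1293
k=3 load: inc=-2.585034, refl=-2.585034·1.000000=-2.5850; V=5.714286+-2.585034+-2.585034=0.5442
k=4 src: inc=-2.585034, refl=-2.585034·-0.904762=2.3388; V=3.129252+-2.585034+2.338840=2.8831
k=5 load: inc=2.338840, refl=2.338840·1.000000=2.3388; V=0.544218+2.338840+2.338840=5.2219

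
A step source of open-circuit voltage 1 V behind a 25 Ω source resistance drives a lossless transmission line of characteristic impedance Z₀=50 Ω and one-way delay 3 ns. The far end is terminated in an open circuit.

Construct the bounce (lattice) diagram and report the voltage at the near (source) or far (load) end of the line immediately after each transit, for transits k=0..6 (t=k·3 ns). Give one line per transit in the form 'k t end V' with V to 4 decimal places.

Γ_L=1.000000, Γ_S=-0.333333; launch V₁=1·50/75=0.666667
k=0 src: V=0.6667
k=1 load: inc=0.666667, refl=0.666667·1.000000=0.6667; V=0.000000+0.666667+0.666667=1.3333
k=2 src: inc=0.666667, refl=0.666667·-0.333333=-0.2222; V=0.666667+0.666667+-0.222222=1.1111
k=3 load: inc=-0.222222, refl=-0.222222·1.000000=-0.2222; V=1.333333+-0.222222+-0.222222=0.8889
k=4 src: inc=-0.222222, refl=-0.222222·-0.333333=0.0741; V=1.111111+-0.222222+0.074074=0.9630
k=5 load: inc=0.074074, refl=0.074074·1.000000=0.0741; V=0.888889+0.074074+0.074074=1.0370
k=6 src: inc=0.074074, refl=0.074074·-0.333333=-0.0247; V=0.962963+0.074074+-0.024691=1.0123

0 0 source 0.6667
1 3 load 1.3333
2 6 source 1.1111
3 9 load 0.8889
4 12 source 0.9630
5 15 load 1.0370
6 18 source 1.0123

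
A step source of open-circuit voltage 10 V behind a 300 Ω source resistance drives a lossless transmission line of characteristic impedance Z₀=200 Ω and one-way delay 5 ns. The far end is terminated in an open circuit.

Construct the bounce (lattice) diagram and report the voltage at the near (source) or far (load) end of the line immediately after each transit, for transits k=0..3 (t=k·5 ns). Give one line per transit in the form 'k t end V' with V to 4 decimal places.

Γ_L=1.000000, Γ_S=0.200000; launch V₁=10·200/500=4.000000
k=0 src: V=4.0000
k=1 load: inc=4.000000, refl=4.000000·1.000000=4.0000; V=0.000000+4.000000+4.000000=8.0000
k=2 src: inc=4.000000, refl=4.000000·0.200000=0.8000; V=4.000000+4.000000+0.800000=8.8000
k=3 load: inc=0.800000, refl=0.800000·1.000000=0.8000; V=8.000000+0.800000+0.800000=9.6000

0 0 source 4.0000
1 5 load 8.0000
2 10 source 8.8000
3 15 load 9.6000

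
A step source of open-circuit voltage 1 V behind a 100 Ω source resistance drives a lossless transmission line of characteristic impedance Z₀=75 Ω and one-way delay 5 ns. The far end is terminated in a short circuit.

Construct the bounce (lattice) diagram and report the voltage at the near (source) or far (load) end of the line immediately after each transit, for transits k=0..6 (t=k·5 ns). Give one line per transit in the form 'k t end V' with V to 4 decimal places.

0 0 source 0.4286
1 5 load 0.0000
2 10 source -0.0612
3 15 load 0.0000
4 20 source 0.0087
5 25 load 0.0000
6 30 source -0.0012

Γ_L=-1.000000, Γ_S=0.142857; launch V₁=1·75/175=0.428571
k=0 src: V=0.4286
k=1 load: inc=0.428571, refl=0.428571·-1.000000=-0.4286; V=0.000000+0.428571+-0.428571=0.0000
k=2 src: inc=-0.428571, refl=-0.428571·0.142857=-0.0612; V=0.428571+-0.428571+-0.061224=-0.0612
k=3 load: inc=-0.061224, refl=-0.061224·-1.000000=0.0612; V=0.000000+-0.061224+0.061224=0.0000
k=4 src: inc=0.061224, refl=0.061224·0.142857=0.0087; V=-0.061224+0.061224+0.008746=0.0087
k=5 load: inc=0.008746, refl=0.008746·-1.000000=-0.0087; V=0.000000+0.008746+-0.008746=0.0000
k=6 src: inc=-0.008746, refl=-0.008746·0.142857=-0.0012; V=0.008746+-0.008746+-0.001249=-0.0012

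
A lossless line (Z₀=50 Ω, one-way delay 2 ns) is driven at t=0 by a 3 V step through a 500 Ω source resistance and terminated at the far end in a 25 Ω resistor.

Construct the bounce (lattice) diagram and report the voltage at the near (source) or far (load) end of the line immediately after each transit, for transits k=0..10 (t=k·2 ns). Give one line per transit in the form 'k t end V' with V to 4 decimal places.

0 0 source 0.2727
1 2 load 0.1818
2 4 source 0.1074
3 6 load 0.1322
4 8 source 0.1525
5 10 load 0.1458
6 12 source 0.1402
7 14 load 0.1421
8 16 source 0.1436
9 18 load 0.1431
10 20 source 0.1427

Γ_L=-0.333333, Γ_S=0.818182; launch V₁=3·50/550=0.272727
k=0 src: V=0.2727
k=1 load: inc=0.272727, refl=0.272727·-0.333333=-0.0909; V=0.000000+0.272727+-0.090909=0.1818
k=2 src: inc=-0.090909, refl=-0.090909·0.818182=-0.0744; V=0.272727+-0.090909+-0.074380=0.1074
k=3 load: inc=-0.074380, refl=-0.074380·-0.333333=0.0248; V=0.181818+-0.074380+0.024793=0.1322
k=4 src: inc=0.024793, refl=0.024793·0.818182=0.0203; V=0.107438+0.024793+0.020285=0.1525
k=5 load: inc=0.020285, refl=0.020285·-0.333333=-0.0068; V=0.132231+0.020285+-0.006762=0.1458
k=6 src: inc=-0.006762, refl=-0.006762·0.818182=-0.0055; V=0.152517+-0.006762+-0.005532=0.1402
k=7 load: inc=-0.005532, refl=-0.005532·-0.333333=0.0018; V=0.145755+-0.005532+0.001844=0.1421
k=8 src: inc=0.001844, refl=0.001844·0.818182=0.0015; V=0.140223+0.001844+0.001509=0.1436
k=9 load: inc=0.001509, refl=0.001509·-0.333333=-0.0005; V=0.142067+0.001509+-0.000503=0.1431
k=10 src: inc=-0.000503, refl=-0.000503·0.818182=-0.0004; V=0.143576+-0.000503+-0.000412=0.1427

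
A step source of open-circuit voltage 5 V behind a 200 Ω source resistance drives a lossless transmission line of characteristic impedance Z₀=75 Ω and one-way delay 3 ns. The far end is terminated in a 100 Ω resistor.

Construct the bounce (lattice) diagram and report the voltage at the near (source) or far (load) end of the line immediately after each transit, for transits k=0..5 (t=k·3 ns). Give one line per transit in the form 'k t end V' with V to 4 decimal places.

0 0 source 1.3636
1 3 load 1.5584
2 6 source 1.6470
3 9 load 1.6596
4 12 source 1.6654
5 15 load 1.6662

Γ_L=0.142857, Γ_S=0.454545; launch V₁=5·75/275=1.363636
k=0 src: V=1.3636
k=1 load: inc=1.363636, refl=1.363636·0.142857=0.1948; V=0.000000+1.363636+0.194805=1.5584
k=2 src: inc=0.194805, refl=0.194805·0.454545=0.0885; V=1.363636+0.194805+0.088548=1.6470
k=3 load: inc=0.088548, refl=0.088548·0.142857=0.0126; V=1.558442+0.088548+0.012650=1.6596
k=4 src: inc=0.012650, refl=0.012650·0.454545=0.0057; V=1.646989+0.012650+0.005750=1.6654
k=5 load: inc=0.005750, refl=0.005750·0.142857=0.0008; V=1.659639+0.005750+0.000821=1.6662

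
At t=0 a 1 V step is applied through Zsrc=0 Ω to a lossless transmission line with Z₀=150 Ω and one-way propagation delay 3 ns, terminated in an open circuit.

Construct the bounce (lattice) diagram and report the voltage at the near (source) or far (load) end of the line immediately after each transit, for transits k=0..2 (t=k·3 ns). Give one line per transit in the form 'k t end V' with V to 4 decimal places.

0 0 source 1.0000
1 3 load 2.0000
2 6 source 1.0000

Γ_L=1.000000, Γ_S=-1.000000; launch V₁=1·150/150=1.000000
k=0 src: V=1.0000
k=1 load: inc=1.000000, refl=1.000000·1.000000=1.0000; V=0.000000+1.000000+1.000000=2.0000
k=2 src: inc=1.000000, refl=1.000000·-1.000000=-1.0000; V=1.000000+1.000000+-1.000000=1.0000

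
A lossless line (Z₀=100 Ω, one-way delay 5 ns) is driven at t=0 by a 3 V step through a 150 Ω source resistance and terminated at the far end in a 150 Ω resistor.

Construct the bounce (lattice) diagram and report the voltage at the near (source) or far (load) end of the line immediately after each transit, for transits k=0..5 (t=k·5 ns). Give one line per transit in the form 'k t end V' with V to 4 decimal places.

0 0 source 1.2000
1 5 load 1.4400
2 10 source 1.4880
3 15 load 1.4976
4 20 source 1.4995
5 25 load 1.4999

Γ_L=0.200000, Γ_S=0.200000; launch V₁=3·100/250=1.200000
k=0 src: V=1.2000
k=1 load: inc=1.200000, refl=1.200000·0.200000=0.2400; V=0.000000+1.200000+0.240000=1.4400
k=2 src: inc=0.240000, refl=0.240000·0.200000=0.0480; V=1.200000+0.240000+0.048000=1.4880
k=3 load: inc=0.048000, refl=0.048000·0.200000=0.0096; V=1.440000+0.048000+0.009600=1.4976
k=4 src: inc=0.009600, refl=0.009600·0.200000=0.0019; V=1.488000+0.009600+0.001920=1.4995
k=5 load: inc=0.001920, refl=0.001920·0.200000=0.0004; V=1.497600+0.001920+0.000384=1.4999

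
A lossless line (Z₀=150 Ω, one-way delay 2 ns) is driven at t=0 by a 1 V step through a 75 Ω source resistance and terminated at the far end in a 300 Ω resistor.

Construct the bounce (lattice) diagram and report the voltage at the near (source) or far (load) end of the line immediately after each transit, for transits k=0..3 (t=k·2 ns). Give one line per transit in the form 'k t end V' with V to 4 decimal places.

Γ_L=0.333333, Γ_S=-0.333333; launch V₁=1·150/225=0.666667
k=0 src: V=0.6667
k=1 load: inc=0.666667, refl=0.666667·0.333333=0.2222; V=0.000000+0.666667+0.222222=0.8889
k=2 src: inc=0.222222, refl=0.222222·-0.333333=-0.0741; V=0.666667+0.222222+-0.074074=0.8148
k=3 load: inc=-0.074074, refl=-0.074074·0.333333=-0.0247; V=0.888889+-0.074074+-0.024691=0.7901

0 0 source 0.6667
1 2 load 0.8889
2 4 source 0.8148
3 6 load 0.7901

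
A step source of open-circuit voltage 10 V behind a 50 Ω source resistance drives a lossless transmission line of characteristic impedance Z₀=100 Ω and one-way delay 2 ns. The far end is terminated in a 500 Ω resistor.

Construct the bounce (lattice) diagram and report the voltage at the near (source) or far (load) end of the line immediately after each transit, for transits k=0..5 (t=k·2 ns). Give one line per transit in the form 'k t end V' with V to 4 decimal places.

0 0 source 6.6667
1 2 load 11.1111
2 4 source 9.6296
3 6 load 8.6420
4 8 source 8.9712
5 10 load 9.1907

Γ_L=0.666667, Γ_S=-0.333333; launch V₁=10·100/150=6.666667
k=0 src: V=6.6667
k=1 load: inc=6.666667, refl=6.666667·0.666667=4.4444; V=0.000000+6.666667+4.444444=11.1111
k=2 src: inc=4.444444, refl=4.444444·-0.333333=-1.4815; V=6.666667+4.444444+-1.481481=9.6296
k=3 load: inc=-1.481481, refl=-1.481481·0.666667=-0.9877; V=11.111111+-1.481481+-0.987654=8.6420
k=4 src: inc=-0.987654, refl=-0.987654·-0.333333=0.3292; V=9.629630+-0.987654+0.329218=8.9712
k=5 load: inc=0.329218, refl=0.329218·0.666667=0.2195; V=8.641975+0.329218+0.219479=9.1907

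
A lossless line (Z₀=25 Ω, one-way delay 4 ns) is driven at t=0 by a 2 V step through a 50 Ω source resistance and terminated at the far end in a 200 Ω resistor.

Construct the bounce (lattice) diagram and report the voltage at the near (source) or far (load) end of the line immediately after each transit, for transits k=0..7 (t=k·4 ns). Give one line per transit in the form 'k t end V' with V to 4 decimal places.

Γ_L=0.777778, Γ_S=0.333333; launch V₁=2·25/75=0.666667
k=0 src: V=0.6667
k=1 load: inc=0.666667, refl=0.666667·0.777778=0.5185; V=0.000000+0.666667+0.518519=1.1852
k=2 src: inc=0.518519, refl=0.518519·0.333333=0.1728; V=0.666667+0.518519+0.172840=1.3580
k=3 load: inc=0.172840, refl=0.172840·0.777778=0.1344; V=1.185185+0.172840+0.134431=1.4925
k=4 src: inc=0.134431, refl=0.134431·0.333333=0.0448; V=1.358025+0.134431+0.044810=1.5373
k=5 load: inc=0.044810, refl=0.044810·0.777778=0.0349; V=1.492455+0.044810+0.034852=1.5721
k=6 src: inc=0.034852, refl=0.034852·0.333333=0.0116; V=1.537266+0.034852+0.011617=1.5837
k=7 load: inc=0.011617, refl=0.011617·0.777778=0.0090; V=1.572118+0.011617+0.009036=1.5928

0 0 source 0.6667
1 4 load 1.1852
2 8 source 1.3580
3 12 load 1.4925
4 16 source 1.5373
5 20 load 1.5721
6 24 source 1.5837
7 28 load 1.5928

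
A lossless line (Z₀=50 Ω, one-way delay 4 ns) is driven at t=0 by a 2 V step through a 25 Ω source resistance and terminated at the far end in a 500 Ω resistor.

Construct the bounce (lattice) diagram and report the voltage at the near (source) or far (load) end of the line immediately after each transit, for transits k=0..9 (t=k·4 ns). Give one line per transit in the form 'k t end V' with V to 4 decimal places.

0 0 source 1.3333
1 4 load 2.4242
2 8 source 2.0606
3 12 load 1.7631
4 16 source 1.8623
5 20 load 1.9434
6 24 source 1.9164
7 28 load 1.8942
8 32 source 1.9016
9 36 load 1.9076

Γ_L=0.818182, Γ_S=-0.333333; launch V₁=2·50/75=1.333333
k=0 src: V=1.3333
k=1 load: inc=1.333333, refl=1.333333·0.818182=1.0909; V=0.000000+1.333333+1.090909=2.4242
k=2 src: inc=1.090909, refl=1.090909·-0.333333=-0.3636; V=1.333333+1.090909+-0.363636=2.0606
k=3 load: inc=-0.363636, refl=-0.363636·0.818182=-0.2975; V=2.424242+-0.363636+-0.297521=1.7631
k=4 src: inc=-0.297521, refl=-0.297521·-0.333333=0.0992; V=2.060606+-0.297521+0.099174=1.8623
k=5 load: inc=0.099174, refl=0.099174·0.818182=0.0811; V=1.763085+0.099174+0.081142=1.9434
k=6 src: inc=0.081142, refl=0.081142·-0.333333=-0.0270; V=1.862259+0.081142+-0.027047=1.9164
k=7 load: inc=-0.027047, refl=-0.027047·0.818182=-0.0221; V=1.943401+-0.027047+-0.022130=1.8942
k=8 src: inc=-0.022130, refl=-0.022130·-0.333333=0.0074; V=1.916354+-0.022130+0.007377=1.9016
k=9 load: inc=0.007377, refl=0.007377·0.818182=0.0060; V=1.894224+0.007377+0.006035=1.9076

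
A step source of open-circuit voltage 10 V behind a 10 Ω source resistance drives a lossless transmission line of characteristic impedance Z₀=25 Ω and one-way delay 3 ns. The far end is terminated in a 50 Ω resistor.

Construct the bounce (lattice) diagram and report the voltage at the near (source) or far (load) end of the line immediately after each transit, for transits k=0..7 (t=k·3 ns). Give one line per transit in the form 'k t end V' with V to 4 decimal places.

0 0 source 7.1429
1 3 load 9.5238
2 6 source 8.5034
3 9 load 8.1633
4 12 source 8.3090
5 15 load 8.3576
6 18 source 8.3368
7 21 load 8.3299

Γ_L=0.333333, Γ_S=-0.428571; launch V₁=10·25/35=7.142857
k=0 src: V=7.1429
k=1 load: inc=7.142857, refl=7.142857·0.333333=2.3810; V=0.000000+7.142857+2.380952=9.5238
k=2 src: inc=2.380952, refl=2.380952·-0.428571=-1.0204; V=7.142857+2.380952+-1.020408=8.5034
k=3 load: inc=-1.020408, refl=-1.020408·0.333333=-0.3401; V=9.523810+-1.020408+-0.340136=8.1633
k=4 src: inc=-0.340136, refl=-0.340136·-0.428571=0.1458; V=8.503401+-0.340136+0.145773=8.3090
k=5 load: inc=0.145773, refl=0.145773·0.333333=0.0486; V=8.163265+0.145773+0.048591=8.3576
k=6 src: inc=0.048591, refl=0.048591·-0.428571=-0.0208; V=8.309038+0.048591+-0.020825=8.3368
k=7 load: inc=-0.020825, refl=-0.020825·0.333333=-0.0069; V=8.357629+-0.020825+-0.006942=8.3299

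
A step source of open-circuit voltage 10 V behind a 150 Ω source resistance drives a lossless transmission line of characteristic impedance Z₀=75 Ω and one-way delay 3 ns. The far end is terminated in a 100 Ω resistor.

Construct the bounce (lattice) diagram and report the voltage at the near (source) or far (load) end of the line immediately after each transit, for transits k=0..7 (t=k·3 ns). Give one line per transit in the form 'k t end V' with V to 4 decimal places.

Γ_L=0.142857, Γ_S=0.333333; launch V₁=10·75/225=3.333333
k=0 src: V=3.3333
k=1 load: inc=3.333333, refl=3.333333·0.142857=0.4762; V=0.000000+3.333333+0.476190=3.8095
k=2 src: inc=0.476190, refl=0.476190·0.333333=0.1587; V=3.333333+0.476190+0.158730=3.9683
k=3 load: inc=0.158730, refl=0.158730·0.142857=0.0227; V=3.809524+0.158730+0.022676=3.9909
k=4 src: inc=0.022676, refl=0.022676·0.333333=0.0076; V=3.968254+0.022676+0.007559=3.9985
k=5 load: inc=0.007559, refl=0.007559·0.142857=0.0011; V=3.990930+0.007559+0.001080=3.9996
k=6 src: inc=0.001080, refl=0.001080·0.333333=0.0004; V=3.998488+0.001080+0.000360=3.9999
k=7 load: inc=0.000360, refl=0.000360·0.142857=0.0001; V=3.999568+0.000360+0.000051=4.0000

0 0 source 3.3333
1 3 load 3.8095
2 6 source 3.9683
3 9 load 3.9909
4 12 source 3.9985
5 15 load 3.9996
6 18 source 3.9999
7 21 load 4.0000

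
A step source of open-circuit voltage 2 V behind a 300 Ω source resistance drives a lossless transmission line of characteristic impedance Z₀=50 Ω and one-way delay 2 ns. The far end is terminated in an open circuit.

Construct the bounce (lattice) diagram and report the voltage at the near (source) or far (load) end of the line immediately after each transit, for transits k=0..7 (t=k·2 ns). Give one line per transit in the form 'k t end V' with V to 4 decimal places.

Γ_L=1.000000, Γ_S=0.714286; launch V₁=2·50/350=0.285714
k=0 src: V=0.2857
k=1 load: inc=0.285714, refl=0.285714·1.000000=0.2857; V=0.000000+0.285714+0.285714=0.5714
k=2 src: inc=0.285714, refl=0.285714·0.714286=0.2041; V=0.285714+0.285714+0.204082=0.7755
k=3 load: inc=0.204082, refl=0.204082·1.000000=0.2041; V=0.571429+0.204082+0.204082=0.9796
k=4 src: inc=0.204082, refl=0.204082·0.714286=0.1458; V=0.775510+0.204082+0.145773=1.1254
k=5 load: inc=0.145773, refl=0.145773·1.000000=0.1458; V=0.979592+0.145773+0.145773=1.2711
k=6 src: inc=0.145773, refl=0.145773·0.714286=0.1041; V=1.125364+0.145773+0.104123=1.3753
k=7 load: inc=0.104123, refl=0.104123·1.000000=0.1041; V=1.271137+0.104123+0.104123=1.4794

0 0 source 0.2857
1 2 load 0.5714
2 4 source 0.7755
3 6 load 0.9796
4 8 source 1.1254
5 10 load 1.2711
6 12 source 1.3753
7 14 load 1.4794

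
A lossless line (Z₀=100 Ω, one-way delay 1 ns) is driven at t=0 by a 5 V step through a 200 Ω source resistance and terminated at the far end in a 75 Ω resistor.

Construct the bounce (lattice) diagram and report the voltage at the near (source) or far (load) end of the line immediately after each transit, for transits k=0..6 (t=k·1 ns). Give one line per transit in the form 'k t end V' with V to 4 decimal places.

0 0 source 1.6667
1 1 load 1.4286
2 2 source 1.3492
3 3 load 1.3605
4 4 source 1.3643
5 5 load 1.3638
6 6 source 1.3636

Γ_L=-0.142857, Γ_S=0.333333; launch V₁=5·100/300=1.666667
k=0 src: V=1.6667
k=1 load: inc=1.666667, refl=1.666667·-0.142857=-0.2381; V=0.000000+1.666667+-0.238095=1.4286
k=2 src: inc=-0.238095, refl=-0.238095·0.333333=-0.0794; V=1.666667+-0.238095+-0.079365=1.3492
k=3 load: inc=-0.079365, refl=-0.079365·-0.142857=0.0113; V=1.428571+-0.079365+0.011338=1.3605
k=4 src: inc=0.011338, refl=0.011338·0.333333=0.0038; V=1.349206+0.011338+0.003779=1.3643
k=5 load: inc=0.003779, refl=0.003779·-0.142857=-0.0005; V=1.360544+0.003779+-0.000540=1.3638
k=6 src: inc=-0.000540, refl=-0.000540·0.333333=-0.0002; V=1.364324+-0.000540+-0.000180=1.3636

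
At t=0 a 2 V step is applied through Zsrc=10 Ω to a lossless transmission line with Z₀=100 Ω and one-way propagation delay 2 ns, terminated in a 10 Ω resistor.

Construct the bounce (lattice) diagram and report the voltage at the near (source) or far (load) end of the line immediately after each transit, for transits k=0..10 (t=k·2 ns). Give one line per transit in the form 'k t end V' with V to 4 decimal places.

0 0 source 1.8182
1 2 load 0.3306
2 4 source 1.5477
3 6 load 0.5519
4 8 source 1.3666
5 10 load 0.7000
6 12 source 1.2454
7 14 load 0.7992
8 16 source 1.1643
9 18 load 0.8656
10 20 source 1.1100

Γ_L=-0.818182, Γ_S=-0.818182; launch V₁=2·100/110=1.818182
k=0 src: V=1.8182
k=1 load: inc=1.818182, refl=1.818182·-0.818182=-1.4876; V=0.000000+1.818182+-1.487603=0.3306
k=2 src: inc=-1.487603, refl=-1.487603·-0.818182=1.2171; V=1.818182+-1.487603+1.217130=1.5477
k=3 load: inc=1.217130, refl=1.217130·-0.818182=-0.9958; V=0.330579+1.217130+-0.995834=0.5519
k=4 src: inc=-0.995834, refl=-0.995834·-0.818182=0.8148; V=1.547708+-0.995834+0.814773=1.3666
k=5 load: inc=0.814773, refl=0.814773·-0.818182=-0.6666; V=0.551875+0.814773+-0.666632=0.7000
k=6 src: inc=-0.666632, refl=-0.666632·-0.818182=0.5454; V=1.366648+-0.666632+0.545427=1.2454
k=7 load: inc=0.545427, refl=0.545427·-0.818182=-0.4463; V=0.700015+0.545427+-0.446258=0.7992
k=8 src: inc=-0.446258, refl=-0.446258·-0.818182=0.3651; V=1.245442+-0.446258+0.365120=1.1643
k=9 load: inc=0.365120, refl=0.365120·-0.818182=-0.2987; V=0.799184+0.365120+-0.298735=0.8656
k=10 src: inc=-0.298735, refl=-0.298735·-0.818182=0.2444; V=1.164304+-0.298735+0.244419=1.1100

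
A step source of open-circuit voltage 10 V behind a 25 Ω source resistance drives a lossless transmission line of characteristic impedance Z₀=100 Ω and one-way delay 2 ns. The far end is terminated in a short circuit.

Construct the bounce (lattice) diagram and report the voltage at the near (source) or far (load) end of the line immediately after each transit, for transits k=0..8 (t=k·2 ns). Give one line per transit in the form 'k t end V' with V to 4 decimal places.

Γ_L=-1.000000, Γ_S=-0.600000; launch V₁=10·100/125=8.000000
k=0 src: V=8.0000
k=1 load: inc=8.000000, refl=8.000000·-1.000000=-8.0000; V=0.000000+8.000000+-8.000000=0.0000
k=2 src: inc=-8.000000, refl=-8.000000·-0.600000=4.8000; V=8.000000+-8.000000+4.800000=4.8000
k=3 load: inc=4.800000, refl=4.800000·-1.000000=-4.8000; V=0.000000+4.800000+-4.800000=0.0000
k=4 src: inc=-4.800000, refl=-4.800000·-0.600000=2.8800; V=4.800000+-4.800000+2.880000=2.8800
k=5 load: inc=2.880000, refl=2.880000·-1.000000=-2.8800; V=0.000000+2.880000+-2.880000=0.0000
k=6 src: inc=-2.880000, refl=-2.880000·-0.600000=1.7280; V=2.880000+-2.880000+1.728000=1.7280
k=7 load: inc=1.728000, refl=1.728000·-1.000000=-1.7280; V=0.000000+1.728000+-1.728000=0.0000
k=8 src: inc=-1.728000, refl=-1.728000·-0.600000=1.0368; V=1.728000+-1.728000+1.036800=1.0368

0 0 source 8.0000
1 2 load 0.0000
2 4 source 4.8000
3 6 load 0.0000
4 8 source 2.8800
5 10 load 0.0000
6 12 source 1.7280
7 14 load 0.0000
8 16 source 1.0368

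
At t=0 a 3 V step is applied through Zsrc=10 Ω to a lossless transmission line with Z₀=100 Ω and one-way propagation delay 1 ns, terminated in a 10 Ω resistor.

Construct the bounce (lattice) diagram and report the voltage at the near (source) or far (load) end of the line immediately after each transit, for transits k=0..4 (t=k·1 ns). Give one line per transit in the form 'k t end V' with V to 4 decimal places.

0 0 source 2.7273
1 1 load 0.4959
2 2 source 2.3216
3 3 load 0.8278
4 4 source 2.0500

Γ_L=-0.818182, Γ_S=-0.818182; launch V₁=3·100/110=2.727273
k=0 src: V=2.7273
k=1 load: inc=2.727273, refl=2.727273·-0.818182=-2.2314; V=0.000000+2.727273+-2.231405=0.4959
k=2 src: inc=-2.231405, refl=-2.231405·-0.818182=1.8257; V=2.727273+-2.231405+1.825695=2.3216
k=3 load: inc=1.825695, refl=1.825695·-0.818182=-1.4938; V=0.495868+1.825695+-1.493750=0.8278
k=4 src: inc=-1.493750, refl=-1.493750·-0.818182=1.2222; V=2.321563+-1.493750+1.222159=2.0500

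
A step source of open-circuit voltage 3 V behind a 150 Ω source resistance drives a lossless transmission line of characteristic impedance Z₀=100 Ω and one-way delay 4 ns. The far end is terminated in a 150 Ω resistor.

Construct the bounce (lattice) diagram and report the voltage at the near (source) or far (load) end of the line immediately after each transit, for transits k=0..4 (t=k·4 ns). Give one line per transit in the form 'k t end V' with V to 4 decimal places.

Γ_L=0.200000, Γ_S=0.200000; launch V₁=3·100/250=1.200000
k=0 src: V=1.2000
k=1 load: inc=1.200000, refl=1.200000·0.200000=0.2400; V=0.000000+1.200000+0.240000=1.4400
k=2 src: inc=0.240000, refl=0.240000·0.200000=0.0480; V=1.200000+0.240000+0.048000=1.4880
k=3 load: inc=0.048000, refl=0.048000·0.200000=0.0096; V=1.440000+0.048000+0.009600=1.4976
k=4 src: inc=0.009600, refl=0.009600·0.200000=0.0019; V=1.488000+0.009600+0.001920=1.4995

0 0 source 1.2000
1 4 load 1.4400
2 8 source 1.4880
3 12 load 1.4976
4 16 source 1.4995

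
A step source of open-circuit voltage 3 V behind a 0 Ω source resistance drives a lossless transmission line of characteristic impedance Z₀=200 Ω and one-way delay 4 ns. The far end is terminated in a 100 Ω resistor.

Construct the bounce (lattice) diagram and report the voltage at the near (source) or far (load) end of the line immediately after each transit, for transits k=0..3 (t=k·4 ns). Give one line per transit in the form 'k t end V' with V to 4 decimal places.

Γ_L=-0.333333, Γ_S=-1.000000; launch V₁=3·200/200=3.000000
k=0 src: V=3.0000
k=1 load: inc=3.000000, refl=3.000000·-0.333333=-1.0000; V=0.000000+3.000000+-1.000000=2.0000
k=2 src: inc=-1.000000, refl=-1.000000·-1.000000=1.0000; V=3.000000+-1.000000+1.000000=3.0000
k=3 load: inc=1.000000, refl=1.000000·-0.333333=-0.3333; V=2.000000+1.000000+-0.333333=2.6667

0 0 source 3.0000
1 4 load 2.0000
2 8 source 3.0000
3 12 load 2.6667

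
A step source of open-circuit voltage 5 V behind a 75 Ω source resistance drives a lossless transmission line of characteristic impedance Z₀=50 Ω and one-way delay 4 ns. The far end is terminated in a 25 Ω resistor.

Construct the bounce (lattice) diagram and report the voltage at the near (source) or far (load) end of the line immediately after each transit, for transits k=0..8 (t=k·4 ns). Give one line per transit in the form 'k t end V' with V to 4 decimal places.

0 0 source 2.0000
1 4 load 1.3333
2 8 source 1.2000
3 12 load 1.2444
4 16 source 1.2533
5 20 load 1.2504
6 24 source 1.2498
7 28 load 1.2500
8 32 source 1.2500

Γ_L=-0.333333, Γ_S=0.200000; launch V₁=5·50/125=2.000000
k=0 src: V=2.0000
k=1 load: inc=2.000000, refl=2.000000·-0.333333=-0.6667; V=0.000000+2.000000+-0.666667=1.3333
k=2 src: inc=-0.666667, refl=-0.666667·0.200000=-0.1333; V=2.000000+-0.666667+-0.133333=1.2000
k=3 load: inc=-0.133333, refl=-0.133333·-0.333333=0.0444; V=1.333333+-0.133333+0.044444=1.2444
k=4 src: inc=0.044444, refl=0.044444·0.200000=0.0089; V=1.200000+0.044444+0.008889=1.2533
k=5 load: inc=0.008889, refl=0.008889·-0.333333=-0.0030; V=1.244444+0.008889+-0.002963=1.2504
k=6 src: inc=-0.002963, refl=-0.002963·0.200000=-0.0006; V=1.253333+-0.002963+-0.000593=1.2498
k=7 load: inc=-0.000593, refl=-0.000593·-0.333333=0.0002; V=1.250370+-0.000593+0.000198=1.2500
k=8 src: inc=0.000198, refl=0.000198·0.200000=0.0000; V=1.249778+0.000198+0.000040=1.2500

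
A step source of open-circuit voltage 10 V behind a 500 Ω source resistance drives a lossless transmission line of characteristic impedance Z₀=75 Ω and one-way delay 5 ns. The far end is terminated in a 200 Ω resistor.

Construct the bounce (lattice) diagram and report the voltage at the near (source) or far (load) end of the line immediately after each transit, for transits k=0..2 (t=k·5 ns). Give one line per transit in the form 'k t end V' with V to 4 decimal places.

Γ_L=0.454545, Γ_S=0.739130; launch V₁=10·75/575=1.304348
k=0 src: V=1.3043
k=1 load: inc=1.304348, refl=1.304348·0.454545=0.5929; V=0.000000+1.304348+0.592885=1.8972
k=2 src: inc=0.592885, refl=0.592885·0.739130=0.4382; V=1.304348+0.592885+0.438220=2.3355

0 0 source 1.3043
1 5 load 1.8972
2 10 source 2.3355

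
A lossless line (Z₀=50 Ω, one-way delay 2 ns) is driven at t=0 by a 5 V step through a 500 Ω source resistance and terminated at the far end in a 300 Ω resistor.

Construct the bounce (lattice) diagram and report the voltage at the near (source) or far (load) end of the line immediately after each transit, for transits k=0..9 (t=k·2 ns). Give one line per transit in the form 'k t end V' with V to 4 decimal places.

Γ_L=0.714286, Γ_S=0.818182; launch V₁=5·50/550=0.454545
k=0 src: V=0.4545
k=1 load: inc=0.454545, refl=0.454545·0.714286=0.3247; V=0.000000+0.454545+0.324675=0.7792
k=2 src: inc=0.324675, refl=0.324675·0.818182=0.2656; V=0.454545+0.324675+0.265643=1.0449
k=3 load: inc=0.265643, refl=0.265643·0.714286=0.1897; V=0.779221+0.265643+0.189745=1.2346
k=4 src: inc=0.189745, refl=0.189745·0.818182=0.1552; V=1.044864+0.189745+0.155246=1.3899
k=5 load: inc=0.155246, refl=0.155246·0.714286=0.1109; V=1.234610+0.155246+0.110890=1.5007
k=6 src: inc=0.110890, refl=0.110890·0.818182=0.0907; V=1.389856+0.110890+0.090728=1.5915
k=7 load: inc=0.090728, refl=0.090728·0.714286=0.0648; V=1.500746+0.090728+0.064806=1.6563
k=8 src: inc=0.064806, refl=0.064806·0.818182=0.0530; V=1.591474+0.064806+0.053023=1.7093
k=9 load: inc=0.053023, refl=0.053023·0.714286=0.0379; V=1.656280+0.053023+0.037874=1.7472

0 0 source 0.4545
1 2 load 0.7792
2 4 source 1.0449
3 6 load 1.2346
4 8 source 1.3899
5 10 load 1.5007
6 12 source 1.5915
7 14 load 1.6563
8 16 source 1.7093
9 18 load 1.7472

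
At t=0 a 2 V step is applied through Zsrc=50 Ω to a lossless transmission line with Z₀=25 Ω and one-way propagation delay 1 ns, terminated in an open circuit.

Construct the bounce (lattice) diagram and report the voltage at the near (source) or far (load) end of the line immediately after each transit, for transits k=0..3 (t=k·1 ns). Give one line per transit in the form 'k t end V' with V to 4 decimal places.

0 0 source 0.6667
1 1 load 1.3333
2 2 source 1.5556
3 3 load 1.7778

Γ_L=1.000000, Γ_S=0.333333; launch V₁=2·25/75=0.666667
k=0 src: V=0.6667
k=1 load: inc=0.666667, refl=0.666667·1.000000=0.6667; V=0.000000+0.666667+0.666667=1.3333
k=2 src: inc=0.666667, refl=0.666667·0.333333=0.2222; V=0.666667+0.666667+0.222222=1.5556
k=3 load: inc=0.222222, refl=0.222222·1.000000=0.2222; V=1.333333+0.222222+0.222222=1.7778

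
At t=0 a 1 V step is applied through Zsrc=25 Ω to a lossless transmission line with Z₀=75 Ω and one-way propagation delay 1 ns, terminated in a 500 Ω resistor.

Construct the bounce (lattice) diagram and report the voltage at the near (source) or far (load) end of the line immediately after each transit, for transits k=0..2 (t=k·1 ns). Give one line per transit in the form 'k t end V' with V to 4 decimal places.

0 0 source 0.7500
1 1 load 1.3043
2 2 source 1.0272

Γ_L=0.739130, Γ_S=-0.500000; launch V₁=1·75/100=0.750000
k=0 src: V=0.7500
k=1 load: inc=0.750000, refl=0.750000·0.739130=0.5543; V=0.000000+0.750000+0.554348=1.3043
k=2 src: inc=0.554348, refl=0.554348·-0.500000=-0.2772; V=0.750000+0.554348+-0.277174=1.0272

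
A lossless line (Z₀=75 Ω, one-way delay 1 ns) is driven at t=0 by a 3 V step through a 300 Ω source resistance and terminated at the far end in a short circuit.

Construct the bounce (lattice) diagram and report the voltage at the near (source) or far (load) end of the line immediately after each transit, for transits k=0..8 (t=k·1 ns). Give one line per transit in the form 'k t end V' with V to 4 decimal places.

Γ_L=-1.000000, Γ_S=0.600000; launch V₁=3·75/375=0.600000
k=0 src: V=0.6000
k=1 load: inc=0.600000, refl=0.600000·-1.000000=-0.6000; V=0.000000+0.600000+-0.600000=0.0000
k=2 src: inc=-0.600000, refl=-0.600000·0.600000=-0.3600; V=0.600000+-0.600000+-0.360000=-0.3600
k=3 load: inc=-0.360000, refl=-0.360000·-1.000000=0.3600; V=0.000000+-0.360000+0.360000=0.0000
k=4 src: inc=0.360000, refl=0.360000·0.600000=0.2160; V=-0.360000+0.360000+0.216000=0.2160
k=5 load: inc=0.216000, refl=0.216000·-1.000000=-0.2160; V=0.000000+0.216000+-0.216000=0.0000
k=6 src: inc=-0.216000, refl=-0.216000·0.600000=-0.1296; V=0.216000+-0.216000+-0.129600=-0.1296
k=7 load: inc=-0.129600, refl=-0.129600·-1.000000=0.1296; V=0.000000+-0.129600+0.129600=0.0000
k=8 src: inc=0.129600, refl=0.129600·0.600000=0.0778; V=-0.129600+0.129600+0.077760=0.0778

0 0 source 0.6000
1 1 load 0.0000
2 2 source -0.3600
3 3 load 0.0000
4 4 source 0.2160
5 5 load 0.0000
6 6 source -0.1296
7 7 load 0.0000
8 8 source 0.0778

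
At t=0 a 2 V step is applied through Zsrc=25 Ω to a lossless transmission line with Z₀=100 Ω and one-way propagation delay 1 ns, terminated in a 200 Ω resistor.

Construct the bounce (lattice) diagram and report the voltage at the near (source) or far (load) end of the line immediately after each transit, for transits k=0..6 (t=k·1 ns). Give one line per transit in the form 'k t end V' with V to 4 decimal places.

Γ_L=0.333333, Γ_S=-0.600000; launch V₁=2·100/125=1.600000
k=0 src: V=1.6000
k=1 load: inc=1.600000, refl=1.600000·0.333333=0.5333; V=0.000000+1.600000+0.533333=2.1333
k=2 src: inc=0.533333, refl=0.533333·-0.600000=-0.3200; V=1.600000+0.533333+-0.320000=1.8133
k=3 load: inc=-0.320000, refl=-0.320000·0.333333=-0.1067; V=2.133333+-0.320000+-0.106667=1.7067
k=4 src: inc=-0.106667, refl=-0.106667·-0.600000=0.0640; V=1.813333+-0.106667+0.064000=1.7707
k=5 load: inc=0.064000, refl=0.064000·0.333333=0.0213; V=1.706667+0.064000+0.021333=1.7920
k=6 src: inc=0.021333, refl=0.021333·-0.600000=-0.0128; V=1.770667+0.021333+-0.012800=1.7792

0 0 source 1.6000
1 1 load 2.1333
2 2 source 1.8133
3 3 load 1.7067
4 4 source 1.7707
5 5 load 1.7920
6 6 source 1.7792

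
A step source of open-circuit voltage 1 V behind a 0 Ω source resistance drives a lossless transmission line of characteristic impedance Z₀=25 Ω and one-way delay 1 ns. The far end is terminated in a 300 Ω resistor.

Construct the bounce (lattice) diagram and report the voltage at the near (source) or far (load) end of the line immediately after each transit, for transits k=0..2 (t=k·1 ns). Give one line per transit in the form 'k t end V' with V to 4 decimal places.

Γ_L=0.846154, Γ_S=-1.000000; launch V₁=1·25/25=1.000000
k=0 src: V=1.0000
k=1 load: inc=1.000000, refl=1.000000·0.846154=0.8462; V=0.000000+1.000000+0.846154=1.8462
k=2 src: inc=0.846154, refl=0.846154·-1.000000=-0.8462; V=1.000000+0.846154+-0.846154=1.0000

0 0 source 1.0000
1 1 load 1.8462
2 2 source 1.0000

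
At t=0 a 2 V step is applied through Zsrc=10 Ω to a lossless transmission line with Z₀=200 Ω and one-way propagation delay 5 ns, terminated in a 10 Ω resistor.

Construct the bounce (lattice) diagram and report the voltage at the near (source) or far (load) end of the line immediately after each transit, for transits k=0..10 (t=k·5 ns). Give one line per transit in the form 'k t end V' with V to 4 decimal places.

0 0 source 1.9048
1 5 load 0.1814
2 10 source 1.7406
3 15 load 0.3299
4 20 source 1.6063
5 25 load 0.4515
6 30 source 1.4963
7 35 load 0.5510
8 40 source 1.4063
9 45 load 0.6324
10 50 source 1.3326

Γ_L=-0.904762, Γ_S=-0.904762; launch V₁=2·200/210=1.904762
k=0 src: V=1.9048
k=1 load: inc=1.904762, refl=1.904762·-0.904762=-1.7234; V=0.000000+1.904762+-1.723356=0.1814
k=2 src: inc=-1.723356, refl=-1.723356·-0.904762=1.5592; V=1.904762+-1.723356+1.559227=1.7406
k=3 load: inc=1.559227, refl=1.559227·-0.904762=-1.4107; V=0.181406+1.559227+-1.410729=0.3299
k=4 src: inc=-1.410729, refl=-1.410729·-0.904762=1.2764; V=1.740633+-1.410729+1.276374=1.6063
k=5 load: inc=1.276374, refl=1.276374·-0.904762=-1.1548; V=0.329904+1.276374+-1.154814=0.4515
k=6 src: inc=-1.154814, refl=-1.154814·-0.904762=1.0448; V=1.606278+-1.154814+1.044832=1.4963
k=7 load: inc=1.044832, refl=1.044832·-0.904762=-0.9453; V=0.451463+1.044832+-0.945324=0.5510
k=8 src: inc=-0.945324, refl=-0.945324·-0.904762=0.8553; V=1.496295+-0.945324+0.855293=1.4063
k=9 load: inc=0.855293, refl=0.855293·-0.904762=-0.7738; V=0.550971+0.855293+-0.773837=0.6324
k=10 src: inc=-0.773837, refl=-0.773837·-0.904762=0.7001; V=1.406264+-0.773837+0.700138=1.3326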